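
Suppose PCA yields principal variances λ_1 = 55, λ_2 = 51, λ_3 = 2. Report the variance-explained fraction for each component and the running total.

Step 1 — total variance = trace(Sigma) = Σ λ_i = 55 + 51 + 2 = 108.

Step 2 — fraction explained by component i = λ_i / Σ λ:
  PC1: 55/108 = 0.5093
  PC2: 51/108 = 0.4722
  PC3: 2/108 = 0.0185

Step 3 — cumulative fraction after k components = (λ_1 + ... + λ_k) / Σ λ:
  k = 1: 55/108 = 0.5093
  k = 2: (55 + 51)/108 = 106/108 = 0.9815
  k = 3: (55 + 51 + 2)/108 = 108/108 = 1

Summary (fraction, with percent):

explained: PC1 0.5093 (50.93%), PC2 0.4722 (47.22%), PC3 0.0185 (1.85%);  cumulative: 0.5093, 0.9815, 1


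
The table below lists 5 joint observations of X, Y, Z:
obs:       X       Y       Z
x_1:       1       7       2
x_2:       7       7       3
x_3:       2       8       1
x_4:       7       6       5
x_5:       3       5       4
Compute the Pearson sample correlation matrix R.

Step 1 — column means:
  mean(X) = (1 + 7 + 2 + 7 + 3) / 5 = 20/5 = 4
  mean(Y) = (7 + 7 + 8 + 6 + 5) / 5 = 33/5 = 6.6
  mean(Z) = (2 + 3 + 1 + 5 + 4) / 5 = 15/5 = 3

Step 2 — sample variances and covariances s[i,j] = (1/(n-1)) · Σ_k (x_{k,i} - mean_i) · (x_{k,j} - mean_j), with n-1 = 4:
  s[X,X] = ((-3)·(-3) + (3)·(3) + (-2)·(-2) + (3)·(3) + (-1)·(-1)) / 4 = 32/4 = 8
  s[X,Y] = ((-3)·(0.4) + (3)·(0.4) + (-2)·(1.4) + (3)·(-0.6) + (-1)·(-1.6)) / 4 = -3/4 = -0.75
  s[X,Z] = ((-3)·(-1) + (3)·(0) + (-2)·(-2) + (3)·(2) + (-1)·(1)) / 4 = 12/4 = 3
  s[Y,Y] = ((0.4)·(0.4) + (0.4)·(0.4) + (1.4)·(1.4) + (-0.6)·(-0.6) + (-1.6)·(-1.6)) / 4 = 5.2/4 = 1.3
  s[Y,Z] = ((0.4)·(-1) + (0.4)·(0) + (1.4)·(-2) + (-0.6)·(2) + (-1.6)·(1)) / 4 = -6/4 = -1.5
  s[Z,Z] = ((-1)·(-1) + (0)·(0) + (-2)·(-2) + (2)·(2) + (1)·(1)) / 4 = 10/4 = 2.5
  Sample standard deviations s_i = √(s[i,i]):
  s(X) = √(8) = 2.8284
  s(Y) = √(1.3) = 1.1402
  s(Z) = √(2.5) = 1.5811

Step 3 — r_{ij} = s_{ij} / (s_i · s_j):
  r[X,X] = 1 (diagonal).
  r[X,Y] = -0.75 / (2.8284 · 1.1402) = -0.75 / 3.2249 = -0.2326
  r[X,Z] = 3 / (2.8284 · 1.5811) = 3 / 4.4721 = 0.6708
  r[Y,Y] = 1 (diagonal).
  r[Y,Z] = -1.5 / (1.1402 · 1.5811) = -1.5 / 1.8028 = -0.8321
  r[Z,Z] = 1 (diagonal).

R is symmetric with unit diagonal. Assembling:

R = [[1, -0.2326, 0.6708],
 [-0.2326, 1, -0.8321],
 [0.6708, -0.8321, 1]]


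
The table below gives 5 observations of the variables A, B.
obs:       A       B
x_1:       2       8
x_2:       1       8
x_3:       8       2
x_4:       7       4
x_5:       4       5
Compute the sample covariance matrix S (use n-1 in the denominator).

Step 1 — column means:
  mean(A) = (2 + 1 + 8 + 7 + 4) / 5 = 22/5 = 4.4
  mean(B) = (8 + 8 + 2 + 4 + 5) / 5 = 27/5 = 5.4

Step 2 — sample covariance S[i,j] = (1/(n-1)) · Σ_k (x_{k,i} - mean_i) · (x_{k,j} - mean_j), with n-1 = 4.
  S[A,A] = ((-2.4)·(-2.4) + (-3.4)·(-3.4) + (3.6)·(3.6) + (2.6)·(2.6) + (-0.4)·(-0.4)) / 4 = 37.2/4 = 9.3
  S[A,B] = ((-2.4)·(2.6) + (-3.4)·(2.6) + (3.6)·(-3.4) + (2.6)·(-1.4) + (-0.4)·(-0.4)) / 4 = -30.8/4 = -7.7
  S[B,B] = ((2.6)·(2.6) + (2.6)·(2.6) + (-3.4)·(-3.4) + (-1.4)·(-1.4) + (-0.4)·(-0.4)) / 4 = 27.2/4 = 6.8

S is symmetric (S[j,i] = S[i,j]). Assembling:

S = [[9.3, -7.7],
 [-7.7, 6.8]]


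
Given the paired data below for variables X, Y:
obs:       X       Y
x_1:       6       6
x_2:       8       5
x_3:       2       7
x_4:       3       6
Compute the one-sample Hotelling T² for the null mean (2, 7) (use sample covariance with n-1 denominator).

Step 1 — sample mean vector:
  mean(X) = (6 + 8 + 2 + 3) / 4 = 19/4 = 4.75
  mean(Y) = (6 + 5 + 7 + 6) / 4 = 24/4 = 6
  x̄ = (4.75, 6),  deviation x̄ - mu_0 = (4.75, 6) - (2, 7) = (2.75, -1).

Step 2 — sample covariance matrix, S[i,j] = (1/(n-1)) · Σ_k (x_{k,i} - mean_i) · (x_{k,j} - mean_j), divisor n-1 = 3:
  S[X,X] = ((1.25)·(1.25) + (3.25)·(3.25) + (-2.75)·(-2.75) + (-1.75)·(-1.75)) / 3 = 22.75/3 = 7.5833
  S[X,Y] = ((1.25)·(0) + (3.25)·(-1) + (-2.75)·(1) + (-1.75)·(0)) / 3 = -6/3 = -2
  S[Y,Y] = ((0)·(0) + (-1)·(-1) + (1)·(1) + (0)·(0)) / 3 = 2/3 = 0.6667
  S = [[7.5833, -2],
 [-2, 0.6667]].

Step 3 — invert S. det(S) = 7.5833·0.6667 - (-2)² = 1.0556.
  S^{-1} = (1/det) · [[d, -b], [-b, a]] = [[0.6316, 1.8947],
 [1.8947, 7.1842]].

Step 4 — quadratic form (x̄ - mu_0)^T · S^{-1} · (x̄ - mu_0):
  S^{-1} · (x̄ - mu_0) = (-0.1579, -1.9737),
  (x̄ - mu_0)^T · [...] = (2.75)·(-0.1579) + (-1)·(-1.9737) = 1.5395.

Step 5 — scale by n: T² = 4 · 1.5395 = 6.1579.

T² ≈ 6.1579


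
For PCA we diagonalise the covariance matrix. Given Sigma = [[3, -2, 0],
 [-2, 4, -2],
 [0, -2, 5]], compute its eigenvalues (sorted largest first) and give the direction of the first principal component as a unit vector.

Step 1 — characteristic polynomial p(λ) = det(λI - Sigma) = λ³ - tr·λ² + c_1·λ - det, where tr = trace, c_1 = sum of the principal 2×2 minors, det = det(Sigma):
  tr = 3 + 4 + 5 = 12,
  c_1 = (3·4 - (-2)²) + (3·5 - (0)²) + (4·5 - (-2)²) = 8 + 15 + 16 = 39,
  det = 3·(4·5 - (-2)²) - (-2)·((-2)·5 - (-2)·(0)) + (0)·((-2)·(-2) - 4·(0)) = 3·(16) - (-2)·(-10) + (0)·(4) = 28.
  So p(λ) = λ³ - 12λ² + 39λ - 28.
Step 2 — look for an integer root (rational root theorem: any rational root is an integer divisor of 28). Testing λ = 1:
  p(1) = 1 - 12 + 39 - 28 = 0  ✓
  Dividing out (λ - 1): p(λ) = (λ - 1)(λ² - 11λ + 28).
Step 3 — remaining eigenvalues from the quadratic λ² - 11λ + 28 = 0:
  Δ = 11² - 4·28 = 121 - 112 = 9,  λ = (11 ± √9)/2 = (11 ± 3)/2 = 7 or 4.
  Sorted: λ_1 = 7,  λ_2 = 4,  λ_3 = 1  (check: sum = 12 = tr ✓).

Step 4 — unit eigenvector for λ_1 = 7: v spans the null space of (Sigma - λ_1 I), whose rows are
  r_1 = (-4, -2, 0),  r_2 = (-2, -3, -2),  r_3 = (0, -2, -2).
  v is orthogonal to every row, so take v ∝ r_1 × r_2 = ((-2)·(-2) - (0)·(-3), (0)·(-2) - (-4)·(-2), (-4)·(-3) - (-2)·(-2)) = (4, -8, 8).
  Rescale (divide by 4): u = (1, -2, 2).
  ||u|| = √((1)² + (-2)² + (2)²) = √(9) = 3,  v_1 = u/||u|| ≈ (0.3333, -0.6667, 0.6667) (||v_1|| = 1).

λ_1 = 7,  λ_2 = 4,  λ_3 = 1;  v_1 ≈ (0.3333, -0.6667, 0.6667)


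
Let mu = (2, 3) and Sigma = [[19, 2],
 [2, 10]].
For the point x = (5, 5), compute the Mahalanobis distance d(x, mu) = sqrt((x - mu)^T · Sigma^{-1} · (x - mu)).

Step 1 — centre the observation: (x - mu) = (3, 2).

Step 2 — invert Sigma. det(Sigma) = 19·10 - (2)² = 186.
  Sigma^{-1} = (1/det) · [[d, -b], [-b, a]] = [[0.0538, -0.0108],
 [-0.0108, 0.1022]].

Step 3 — form the quadratic (x - mu)^T · Sigma^{-1} · (x - mu):
  Sigma^{-1} · (x - mu) = (0.1398, 0.172).
  (x - mu)^T · [Sigma^{-1} · (x - mu)] = (3)·(0.1398) + (2)·(0.172) = 0.7634.

Step 4 — take square root: d = √(0.7634) ≈ 0.8738.

d(x, mu) = √(0.7634) ≈ 0.8738


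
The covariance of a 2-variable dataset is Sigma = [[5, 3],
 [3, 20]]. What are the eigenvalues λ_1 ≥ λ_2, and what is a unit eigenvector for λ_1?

Step 1 — characteristic polynomial of 2×2 Sigma:
  det(Sigma - λI) = λ² - trace · λ + det = 0.
  trace = 5 + 20 = 25, det = 5·20 - (3)² = 91.
Step 2 — discriminant:
  Δ = trace² - 4·det = 625 - 364 = 261.
Step 3 — eigenvalues:
  λ = (trace ± √Δ)/2 = (25 ± 16.1555)/2,
  λ_1 = 20.5777,  λ_2 = 4.4223.

Step 4 — unit eigenvector for λ_1: solve (Sigma - λ_1 I)v = 0. First row:
  (5 - 20.5777)·v_x + (3)·v_y = 0, i.e. (-15.5777)·v_x + (3)·v_y = 0,
  so v ∝ (b, λ_1 - a) = (3, 15.5777) = u.
  ||u|| = √((3)² + (15.5777)²) = √(251.6662) ≈ 15.864,
  v_1 = u/||u|| ≈ (0.1891, 0.982) (||v_1|| = 1).

λ_1 = 20.5777,  λ_2 = 4.4223;  v_1 ≈ (0.1891, 0.982)


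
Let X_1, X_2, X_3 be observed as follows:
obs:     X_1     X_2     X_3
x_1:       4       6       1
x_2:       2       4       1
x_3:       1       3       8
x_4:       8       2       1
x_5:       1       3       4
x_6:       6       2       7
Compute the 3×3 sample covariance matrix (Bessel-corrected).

Step 1 — column means:
  mean(X_1) = (4 + 2 + 1 + 8 + 1 + 6) / 6 = 22/6 = 3.6667
  mean(X_2) = (6 + 4 + 3 + 2 + 3 + 2) / 6 = 20/6 = 3.3333
  mean(X_3) = (1 + 1 + 8 + 1 + 4 + 7) / 6 = 22/6 = 3.6667

Step 2 — sample covariance S[i,j] = (1/(n-1)) · Σ_k (x_{k,i} - mean_i) · (x_{k,j} - mean_j), with n-1 = 5.
  S[X_1,X_1] = ((0.3333)·(0.3333) + (-1.6667)·(-1.6667) + (-2.6667)·(-2.6667) + (4.3333)·(4.3333) + (-2.6667)·(-2.6667) + (2.3333)·(2.3333)) / 5 = 41.3333/5 = 8.2667
  S[X_1,X_2] = ((0.3333)·(2.6667) + (-1.6667)·(0.6667) + (-2.6667)·(-0.3333) + (4.3333)·(-1.3333) + (-2.6667)·(-0.3333) + (2.3333)·(-1.3333)) / 5 = -7.3333/5 = -1.4667
  S[X_1,X_3] = ((0.3333)·(-2.6667) + (-1.6667)·(-2.6667) + (-2.6667)·(4.3333) + (4.3333)·(-2.6667) + (-2.6667)·(0.3333) + (2.3333)·(3.3333)) / 5 = -12.6667/5 = -2.5333
  S[X_2,X_2] = ((2.6667)·(2.6667) + (0.6667)·(0.6667) + (-0.3333)·(-0.3333) + (-1.3333)·(-1.3333) + (-0.3333)·(-0.3333) + (-1.3333)·(-1.3333)) / 5 = 11.3333/5 = 2.2667
  S[X_2,X_3] = ((2.6667)·(-2.6667) + (0.6667)·(-2.6667) + (-0.3333)·(4.3333) + (-1.3333)·(-2.6667) + (-0.3333)·(0.3333) + (-1.3333)·(3.3333)) / 5 = -11.3333/5 = -2.2667
  S[X_3,X_3] = ((-2.6667)·(-2.6667) + (-2.6667)·(-2.6667) + (4.3333)·(4.3333) + (-2.6667)·(-2.6667) + (0.3333)·(0.3333) + (3.3333)·(3.3333)) / 5 = 51.3333/5 = 10.2667

S is symmetric (S[j,i] = S[i,j]). Assembling:

S = [[8.2667, -1.4667, -2.5333],
 [-1.4667, 2.2667, -2.2667],
 [-2.5333, -2.2667, 10.2667]]


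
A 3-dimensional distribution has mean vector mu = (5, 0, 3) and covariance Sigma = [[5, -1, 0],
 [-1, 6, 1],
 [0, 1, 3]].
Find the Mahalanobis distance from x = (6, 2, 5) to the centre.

Step 1 — centre the observation: (x - mu) = (1, 2, 2).

Step 2 — invert Sigma (cofactor / det for 3×3, or solve directly):
  Sigma^{-1} = [[0.2073, 0.0366, -0.0122],
 [0.0366, 0.1829, -0.061],
 [-0.0122, -0.061, 0.3537]].

Step 3 — form the quadratic (x - mu)^T · Sigma^{-1} · (x - mu):
  Sigma^{-1} · (x - mu) = (0.2561, 0.2805, 0.5732).
  (x - mu)^T · [Sigma^{-1} · (x - mu)] = (1)·(0.2561) + (2)·(0.2805) + (2)·(0.5732) = 1.9634.

Step 4 — take square root: d = √(1.9634) ≈ 1.4012.

d(x, mu) = √(1.9634) ≈ 1.4012


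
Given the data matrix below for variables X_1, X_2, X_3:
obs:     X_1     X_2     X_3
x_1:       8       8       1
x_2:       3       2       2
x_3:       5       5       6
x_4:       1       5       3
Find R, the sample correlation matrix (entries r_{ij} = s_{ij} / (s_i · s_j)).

Step 1 — column means:
  mean(X_1) = (8 + 3 + 5 + 1) / 4 = 17/4 = 4.25
  mean(X_2) = (8 + 2 + 5 + 5) / 4 = 20/4 = 5
  mean(X_3) = (1 + 2 + 6 + 3) / 4 = 12/4 = 3

Step 2 — sample variances and covariances s[i,j] = (1/(n-1)) · Σ_k (x_{k,i} - mean_i) · (x_{k,j} - mean_j), with n-1 = 3:
  s[X_1,X_1] = ((3.75)·(3.75) + (-1.25)·(-1.25) + (0.75)·(0.75) + (-3.25)·(-3.25)) / 3 = 26.75/3 = 8.9167
  s[X_1,X_2] = ((3.75)·(3) + (-1.25)·(-3) + (0.75)·(0) + (-3.25)·(0)) / 3 = 15/3 = 5
  s[X_1,X_3] = ((3.75)·(-2) + (-1.25)·(-1) + (0.75)·(3) + (-3.25)·(0)) / 3 = -4/3 = -1.3333
  s[X_2,X_2] = ((3)·(3) + (-3)·(-3) + (0)·(0) + (0)·(0)) / 3 = 18/3 = 6
  s[X_2,X_3] = ((3)·(-2) + (-3)·(-1) + (0)·(3) + (0)·(0)) / 3 = -3/3 = -1
  s[X_3,X_3] = ((-2)·(-2) + (-1)·(-1) + (3)·(3) + (0)·(0)) / 3 = 14/3 = 4.6667
  Sample standard deviations s_i = √(s[i,i]):
  s(X_1) = √(8.9167) = 2.9861
  s(X_2) = √(6) = 2.4495
  s(X_3) = √(4.6667) = 2.1602

Step 3 — r_{ij} = s_{ij} / (s_i · s_j):
  r[X_1,X_1] = 1 (diagonal).
  r[X_1,X_2] = 5 / (2.9861 · 2.4495) = 5 / 7.3144 = 0.6836
  r[X_1,X_3] = -1.3333 / (2.9861 · 2.1602) = -1.3333 / 6.4507 = -0.2067
  r[X_2,X_2] = 1 (diagonal).
  r[X_2,X_3] = -1 / (2.4495 · 2.1602) = -1 / 5.2915 = -0.189
  r[X_3,X_3] = 1 (diagonal).

R is symmetric with unit diagonal. Assembling:

R = [[1, 0.6836, -0.2067],
 [0.6836, 1, -0.189],
 [-0.2067, -0.189, 1]]


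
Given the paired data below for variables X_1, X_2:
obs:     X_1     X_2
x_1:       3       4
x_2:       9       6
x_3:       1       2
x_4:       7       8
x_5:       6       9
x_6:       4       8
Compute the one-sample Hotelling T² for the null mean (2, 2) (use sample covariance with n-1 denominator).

Step 1 — sample mean vector:
  mean(X_1) = (3 + 9 + 1 + 7 + 6 + 4) / 6 = 30/6 = 5
  mean(X_2) = (4 + 6 + 2 + 8 + 9 + 8) / 6 = 37/6 = 6.1667
  x̄ = (5, 6.1667),  deviation x̄ - mu_0 = (5, 6.1667) - (2, 2) = (3, 4.1667).

Step 2 — sample covariance matrix, S[i,j] = (1/(n-1)) · Σ_k (x_{k,i} - mean_i) · (x_{k,j} - mean_j), divisor n-1 = 5:
  S[X_1,X_1] = ((-2)·(-2) + (4)·(4) + (-4)·(-4) + (2)·(2) + (1)·(1) + (-1)·(-1)) / 5 = 42/5 = 8.4
  S[X_1,X_2] = ((-2)·(-2.1667) + (4)·(-0.1667) + (-4)·(-4.1667) + (2)·(1.8333) + (1)·(2.8333) + (-1)·(1.8333)) / 5 = 25/5 = 5
  S[X_2,X_2] = ((-2.1667)·(-2.1667) + (-0.1667)·(-0.1667) + (-4.1667)·(-4.1667) + (1.8333)·(1.8333) + (2.8333)·(2.8333) + (1.8333)·(1.8333)) / 5 = 36.8333/5 = 7.3667
  S = [[8.4, 5],
 [5, 7.3667]].

Step 3 — invert S. det(S) = 8.4·7.3667 - (5)² = 36.88.
  S^{-1} = (1/det) · [[d, -b], [-b, a]] = [[0.1997, -0.1356],
 [-0.1356, 0.2278]].

Step 4 — quadratic form (x̄ - mu_0)^T · S^{-1} · (x̄ - mu_0):
  S^{-1} · (x̄ - mu_0) = (0.0343, 0.5423),
  (x̄ - mu_0)^T · [...] = (3)·(0.0343) + (4.1667)·(0.5423) = 2.3626.

Step 5 — scale by n: T² = 6 · 2.3626 = 14.1757.

T² ≈ 14.1757


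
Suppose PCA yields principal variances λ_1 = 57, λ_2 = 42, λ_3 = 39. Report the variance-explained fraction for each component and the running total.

Step 1 — total variance = trace(Sigma) = Σ λ_i = 57 + 42 + 39 = 138.

Step 2 — fraction explained by component i = λ_i / Σ λ:
  PC1: 57/138 = 0.413
  PC2: 42/138 = 0.3043
  PC3: 39/138 = 0.2826

Step 3 — cumulative fraction after k components = (λ_1 + ... + λ_k) / Σ λ:
  k = 1: 57/138 = 0.413
  k = 2: (57 + 42)/138 = 99/138 = 0.7174
  k = 3: (57 + 42 + 39)/138 = 138/138 = 1

Summary (fraction, with percent):

explained: PC1 0.413 (41.3%), PC2 0.3043 (30.43%), PC3 0.2826 (28.26%);  cumulative: 0.413, 0.7174, 1


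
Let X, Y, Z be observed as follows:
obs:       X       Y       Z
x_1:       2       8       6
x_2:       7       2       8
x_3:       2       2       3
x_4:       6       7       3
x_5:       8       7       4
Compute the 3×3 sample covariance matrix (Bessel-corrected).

Step 1 — column means:
  mean(X) = (2 + 7 + 2 + 6 + 8) / 5 = 25/5 = 5
  mean(Y) = (8 + 2 + 2 + 7 + 7) / 5 = 26/5 = 5.2
  mean(Z) = (6 + 8 + 3 + 3 + 4) / 5 = 24/5 = 4.8

Step 2 — sample covariance S[i,j] = (1/(n-1)) · Σ_k (x_{k,i} - mean_i) · (x_{k,j} - mean_j), with n-1 = 4.
  S[X,X] = ((-3)·(-3) + (2)·(2) + (-3)·(-3) + (1)·(1) + (3)·(3)) / 4 = 32/4 = 8
  S[X,Y] = ((-3)·(2.8) + (2)·(-3.2) + (-3)·(-3.2) + (1)·(1.8) + (3)·(1.8)) / 4 = 2/4 = 0.5
  S[X,Z] = ((-3)·(1.2) + (2)·(3.2) + (-3)·(-1.8) + (1)·(-1.8) + (3)·(-0.8)) / 4 = 4/4 = 1
  S[Y,Y] = ((2.8)·(2.8) + (-3.2)·(-3.2) + (-3.2)·(-3.2) + (1.8)·(1.8) + (1.8)·(1.8)) / 4 = 34.8/4 = 8.7
  S[Y,Z] = ((2.8)·(1.2) + (-3.2)·(3.2) + (-3.2)·(-1.8) + (1.8)·(-1.8) + (1.8)·(-0.8)) / 4 = -5.8/4 = -1.45
  S[Z,Z] = ((1.2)·(1.2) + (3.2)·(3.2) + (-1.8)·(-1.8) + (-1.8)·(-1.8) + (-0.8)·(-0.8)) / 4 = 18.8/4 = 4.7

S is symmetric (S[j,i] = S[i,j]). Assembling:

S = [[8, 0.5, 1],
 [0.5, 8.7, -1.45],
 [1, -1.45, 4.7]]


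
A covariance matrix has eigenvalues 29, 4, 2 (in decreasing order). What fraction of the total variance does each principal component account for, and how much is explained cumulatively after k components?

Step 1 — total variance = trace(Sigma) = Σ λ_i = 29 + 4 + 2 = 35.

Step 2 — fraction explained by component i = λ_i / Σ λ:
  PC1: 29/35 = 0.8286
  PC2: 4/35 = 0.1143
  PC3: 2/35 = 0.0571

Step 3 — cumulative fraction after k components = (λ_1 + ... + λ_k) / Σ λ:
  k = 1: 29/35 = 0.8286
  k = 2: (29 + 4)/35 = 33/35 = 0.9429
  k = 3: (29 + 4 + 2)/35 = 35/35 = 1

Summary (fraction, with percent):

explained: PC1 0.8286 (82.86%), PC2 0.1143 (11.43%), PC3 0.0571 (5.71%);  cumulative: 0.8286, 0.9429, 1


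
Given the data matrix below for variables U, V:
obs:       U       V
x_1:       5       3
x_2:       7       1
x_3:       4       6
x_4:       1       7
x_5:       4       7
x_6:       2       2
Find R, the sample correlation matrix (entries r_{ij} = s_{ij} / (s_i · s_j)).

Step 1 — column means:
  mean(U) = (5 + 7 + 4 + 1 + 4 + 2) / 6 = 23/6 = 3.8333
  mean(V) = (3 + 1 + 6 + 7 + 7 + 2) / 6 = 26/6 = 4.3333

Step 2 — sample variances and covariances s[i,j] = (1/(n-1)) · Σ_k (x_{k,i} - mean_i) · (x_{k,j} - mean_j), with n-1 = 5:
  s[U,U] = ((1.1667)·(1.1667) + (3.1667)·(3.1667) + (0.1667)·(0.1667) + (-2.8333)·(-2.8333) + (0.1667)·(0.1667) + (-1.8333)·(-1.8333)) / 5 = 22.8333/5 = 4.5667
  s[U,V] = ((1.1667)·(-1.3333) + (3.1667)·(-3.3333) + (0.1667)·(1.6667) + (-2.8333)·(2.6667) + (0.1667)·(2.6667) + (-1.8333)·(-2.3333)) / 5 = -14.6667/5 = -2.9333
  s[V,V] = ((-1.3333)·(-1.3333) + (-3.3333)·(-3.3333) + (1.6667)·(1.6667) + (2.6667)·(2.6667) + (2.6667)·(2.6667) + (-2.3333)·(-2.3333)) / 5 = 35.3333/5 = 7.0667
  Sample standard deviations s_i = √(s[i,i]):
  s(U) = √(4.5667) = 2.137
  s(V) = √(7.0667) = 2.6583

Step 3 — r_{ij} = s_{ij} / (s_i · s_j):
  r[U,U] = 1 (diagonal).
  r[U,V] = -2.9333 / (2.137 · 2.6583) = -2.9333 / 5.6808 = -0.5164
  r[V,V] = 1 (diagonal).

R is symmetric with unit diagonal. Assembling:

R = [[1, -0.5164],
 [-0.5164, 1]]


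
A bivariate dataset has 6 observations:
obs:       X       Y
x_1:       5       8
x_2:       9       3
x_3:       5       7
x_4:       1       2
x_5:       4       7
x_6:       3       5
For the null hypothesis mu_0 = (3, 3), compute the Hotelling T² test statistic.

Step 1 — sample mean vector:
  mean(X) = (5 + 9 + 5 + 1 + 4 + 3) / 6 = 27/6 = 4.5
  mean(Y) = (8 + 3 + 7 + 2 + 7 + 5) / 6 = 32/6 = 5.3333
  x̄ = (4.5, 5.3333),  deviation x̄ - mu_0 = (4.5, 5.3333) - (3, 3) = (1.5, 2.3333).

Step 2 — sample covariance matrix, S[i,j] = (1/(n-1)) · Σ_k (x_{k,i} - mean_i) · (x_{k,j} - mean_j), divisor n-1 = 5:
  S[X,X] = ((0.5)·(0.5) + (4.5)·(4.5) + (0.5)·(0.5) + (-3.5)·(-3.5) + (-0.5)·(-0.5) + (-1.5)·(-1.5)) / 5 = 35.5/5 = 7.1
  S[X,Y] = ((0.5)·(2.6667) + (4.5)·(-2.3333) + (0.5)·(1.6667) + (-3.5)·(-3.3333) + (-0.5)·(1.6667) + (-1.5)·(-0.3333)) / 5 = 3/5 = 0.6
  S[Y,Y] = ((2.6667)·(2.6667) + (-2.3333)·(-2.3333) + (1.6667)·(1.6667) + (-3.3333)·(-3.3333) + (1.6667)·(1.6667) + (-0.3333)·(-0.3333)) / 5 = 29.3333/5 = 5.8667
  S = [[7.1, 0.6],
 [0.6, 5.8667]].

Step 3 — invert S. det(S) = 7.1·5.8667 - (0.6)² = 41.2933.
  S^{-1} = (1/det) · [[d, -b], [-b, a]] = [[0.1421, -0.0145],
 [-0.0145, 0.1719]].

Step 4 — quadratic form (x̄ - mu_0)^T · S^{-1} · (x̄ - mu_0):
  S^{-1} · (x̄ - mu_0) = (0.1792, 0.3794),
  (x̄ - mu_0)^T · [...] = (1.5)·(0.1792) + (2.3333)·(0.3794) = 1.1541.

Step 5 — scale by n: T² = 6 · 1.1541 = 6.9244.

T² ≈ 6.9244


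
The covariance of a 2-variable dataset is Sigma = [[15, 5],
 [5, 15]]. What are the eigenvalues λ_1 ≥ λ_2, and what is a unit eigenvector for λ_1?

Step 1 — characteristic polynomial of 2×2 Sigma:
  det(Sigma - λI) = λ² - trace · λ + det = 0.
  trace = 15 + 15 = 30, det = 15·15 - (5)² = 200.
Step 2 — discriminant:
  Δ = trace² - 4·det = 900 - 800 = 100.
Step 3 — eigenvalues:
  λ = (trace ± √Δ)/2 = (30 ± 10)/2,
  λ_1 = 20,  λ_2 = 10.

Step 4 — unit eigenvector for λ_1: solve (Sigma - λ_1 I)v = 0. First row:
  (15 - 20)·v_x + (5)·v_y = 0, i.e. (-5)·v_x + (5)·v_y = 0,
  so v ∝ (b, λ_1 - a) = (5, 5) = u.
  ||u|| = √((5)² + (5)²) = √(50) ≈ 7.0711,
  v_1 = u/||u|| ≈ (0.7071, 0.7071) (||v_1|| = 1).

λ_1 = 20,  λ_2 = 10;  v_1 ≈ (0.7071, 0.7071)


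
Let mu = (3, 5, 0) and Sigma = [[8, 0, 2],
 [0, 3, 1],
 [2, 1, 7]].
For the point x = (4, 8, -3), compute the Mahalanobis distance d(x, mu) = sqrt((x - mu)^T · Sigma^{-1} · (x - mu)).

Step 1 — centre the observation: (x - mu) = (1, 3, -3).

Step 2 — invert Sigma (cofactor / det for 3×3, or solve directly):
  Sigma^{-1} = [[0.1351, 0.0135, -0.0405],
 [0.0135, 0.3514, -0.0541],
 [-0.0405, -0.0541, 0.1622]].

Step 3 — form the quadratic (x - mu)^T · Sigma^{-1} · (x - mu):
  Sigma^{-1} · (x - mu) = (0.2973, 1.2297, -0.6892).
  (x - mu)^T · [Sigma^{-1} · (x - mu)] = (1)·(0.2973) + (3)·(1.2297) + (-3)·(-0.6892) = 6.0541.

Step 4 — take square root: d = √(6.0541) ≈ 2.4605.

d(x, mu) = √(6.0541) ≈ 2.4605


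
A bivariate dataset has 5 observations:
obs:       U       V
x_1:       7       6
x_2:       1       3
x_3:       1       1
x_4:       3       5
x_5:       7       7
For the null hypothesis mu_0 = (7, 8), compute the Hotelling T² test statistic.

Step 1 — sample mean vector:
  mean(U) = (7 + 1 + 1 + 3 + 7) / 5 = 19/5 = 3.8
  mean(V) = (6 + 3 + 1 + 5 + 7) / 5 = 22/5 = 4.4
  x̄ = (3.8, 4.4),  deviation x̄ - mu_0 = (3.8, 4.4) - (7, 8) = (-3.2, -3.6).

Step 2 — sample covariance matrix, S[i,j] = (1/(n-1)) · Σ_k (x_{k,i} - mean_i) · (x_{k,j} - mean_j), divisor n-1 = 4:
  S[U,U] = ((3.2)·(3.2) + (-2.8)·(-2.8) + (-2.8)·(-2.8) + (-0.8)·(-0.8) + (3.2)·(3.2)) / 4 = 36.8/4 = 9.2
  S[U,V] = ((3.2)·(1.6) + (-2.8)·(-1.4) + (-2.8)·(-3.4) + (-0.8)·(0.6) + (3.2)·(2.6)) / 4 = 26.4/4 = 6.6
  S[V,V] = ((1.6)·(1.6) + (-1.4)·(-1.4) + (-3.4)·(-3.4) + (0.6)·(0.6) + (2.6)·(2.6)) / 4 = 23.2/4 = 5.8
  S = [[9.2, 6.6],
 [6.6, 5.8]].

Step 3 — invert S. det(S) = 9.2·5.8 - (6.6)² = 9.8.
  S^{-1} = (1/det) · [[d, -b], [-b, a]] = [[0.5918, -0.6735],
 [-0.6735, 0.9388]].

Step 4 — quadratic form (x̄ - mu_0)^T · S^{-1} · (x̄ - mu_0):
  S^{-1} · (x̄ - mu_0) = (0.5306, -1.2245),
  (x̄ - mu_0)^T · [...] = (-3.2)·(0.5306) + (-3.6)·(-1.2245) = 2.7102.

Step 5 — scale by n: T² = 5 · 2.7102 = 13.551.

T² ≈ 13.551


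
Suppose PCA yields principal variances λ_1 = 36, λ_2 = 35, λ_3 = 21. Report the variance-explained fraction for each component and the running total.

Step 1 — total variance = trace(Sigma) = Σ λ_i = 36 + 35 + 21 = 92.

Step 2 — fraction explained by component i = λ_i / Σ λ:
  PC1: 36/92 = 0.3913
  PC2: 35/92 = 0.3804
  PC3: 21/92 = 0.2283

Step 3 — cumulative fraction after k components = (λ_1 + ... + λ_k) / Σ λ:
  k = 1: 36/92 = 0.3913
  k = 2: (36 + 35)/92 = 71/92 = 0.7717
  k = 3: (36 + 35 + 21)/92 = 92/92 = 1

Summary (fraction, with percent):

explained: PC1 0.3913 (39.13%), PC2 0.3804 (38.04%), PC3 0.2283 (22.83%);  cumulative: 0.3913, 0.7717, 1


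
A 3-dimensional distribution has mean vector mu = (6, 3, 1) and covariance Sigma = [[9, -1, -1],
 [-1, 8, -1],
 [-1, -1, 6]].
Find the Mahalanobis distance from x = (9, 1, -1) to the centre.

Step 1 — centre the observation: (x - mu) = (3, -2, -2).

Step 2 — invert Sigma (cofactor / det for 3×3, or solve directly):
  Sigma^{-1} = [[0.1155, 0.0172, 0.0221],
 [0.0172, 0.1302, 0.0246],
 [0.0221, 0.0246, 0.1744]].

Step 3 — form the quadratic (x - mu)^T · Sigma^{-1} · (x - mu):
  Sigma^{-1} · (x - mu) = (0.2678, -0.258, -0.3317).
  (x - mu)^T · [Sigma^{-1} · (x - mu)] = (3)·(0.2678) + (-2)·(-0.258) + (-2)·(-0.3317) = 1.9828.

Step 4 — take square root: d = √(1.9828) ≈ 1.4081.

d(x, mu) = √(1.9828) ≈ 1.4081


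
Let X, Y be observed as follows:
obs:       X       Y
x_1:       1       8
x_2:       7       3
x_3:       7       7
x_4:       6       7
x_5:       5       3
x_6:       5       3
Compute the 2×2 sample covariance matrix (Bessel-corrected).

Step 1 — column means:
  mean(X) = (1 + 7 + 7 + 6 + 5 + 5) / 6 = 31/6 = 5.1667
  mean(Y) = (8 + 3 + 7 + 7 + 3 + 3) / 6 = 31/6 = 5.1667

Step 2 — sample covariance S[i,j] = (1/(n-1)) · Σ_k (x_{k,i} - mean_i) · (x_{k,j} - mean_j), with n-1 = 5.
  S[X,X] = ((-4.1667)·(-4.1667) + (1.8333)·(1.8333) + (1.8333)·(1.8333) + (0.8333)·(0.8333) + (-0.1667)·(-0.1667) + (-0.1667)·(-0.1667)) / 5 = 24.8333/5 = 4.9667
  S[X,Y] = ((-4.1667)·(2.8333) + (1.8333)·(-2.1667) + (1.8333)·(1.8333) + (0.8333)·(1.8333) + (-0.1667)·(-2.1667) + (-0.1667)·(-2.1667)) / 5 = -10.1667/5 = -2.0333
  S[Y,Y] = ((2.8333)·(2.8333) + (-2.1667)·(-2.1667) + (1.8333)·(1.8333) + (1.8333)·(1.8333) + (-2.1667)·(-2.1667) + (-2.1667)·(-2.1667)) / 5 = 28.8333/5 = 5.7667

S is symmetric (S[j,i] = S[i,j]). Assembling:

S = [[4.9667, -2.0333],
 [-2.0333, 5.7667]]


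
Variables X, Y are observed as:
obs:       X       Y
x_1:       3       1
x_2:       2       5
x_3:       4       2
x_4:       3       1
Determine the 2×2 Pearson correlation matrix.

Step 1 — column means:
  mean(X) = (3 + 2 + 4 + 3) / 4 = 12/4 = 3
  mean(Y) = (1 + 5 + 2 + 1) / 4 = 9/4 = 2.25

Step 2 — sample variances and covariances s[i,j] = (1/(n-1)) · Σ_k (x_{k,i} - mean_i) · (x_{k,j} - mean_j), with n-1 = 3:
  s[X,X] = ((0)·(0) + (-1)·(-1) + (1)·(1) + (0)·(0)) / 3 = 2/3 = 0.6667
  s[X,Y] = ((0)·(-1.25) + (-1)·(2.75) + (1)·(-0.25) + (0)·(-1.25)) / 3 = -3/3 = -1
  s[Y,Y] = ((-1.25)·(-1.25) + (2.75)·(2.75) + (-0.25)·(-0.25) + (-1.25)·(-1.25)) / 3 = 10.75/3 = 3.5833
  Sample standard deviations s_i = √(s[i,i]):
  s(X) = √(0.6667) = 0.8165
  s(Y) = √(3.5833) = 1.893

Step 3 — r_{ij} = s_{ij} / (s_i · s_j):
  r[X,X] = 1 (diagonal).
  r[X,Y] = -1 / (0.8165 · 1.893) = -1 / 1.5456 = -0.647
  r[Y,Y] = 1 (diagonal).

R is symmetric with unit diagonal. Assembling:

R = [[1, -0.647],
 [-0.647, 1]]


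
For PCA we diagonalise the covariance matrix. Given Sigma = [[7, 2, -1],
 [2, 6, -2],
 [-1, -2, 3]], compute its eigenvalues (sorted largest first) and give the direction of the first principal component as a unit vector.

Step 1 — characteristic polynomial p(λ) = det(λI - Sigma) = λ³ - tr·λ² + c_1·λ - det, where tr = trace, c_1 = sum of the principal 2×2 minors, det = det(Sigma):
  tr = 7 + 6 + 3 = 16,
  c_1 = (7·6 - (2)²) + (7·3 - (-1)²) + (6·3 - (-2)²) = 38 + 20 + 14 = 72,
  det = 7·(6·3 - (-2)²) - (2)·((2)·3 - (-2)·(-1)) + (-1)·((2)·(-2) - 6·(-1)) = 7·(14) - (2)·(4) + (-1)·(2) = 88.
  So p(λ) = λ³ - 16λ² + 72λ - 88.
Step 2 — look for an integer root (rational root theorem: any rational root is an integer divisor of 88). Testing λ = 2:
  p(2) = 8 - 64 + 144 - 88 = 0  ✓
  Dividing out (λ - 2): p(λ) = (λ - 2)(λ² - 14λ + 44).
Step 3 — remaining eigenvalues from the quadratic λ² - 14λ + 44 = 0:
  Δ = 14² - 4·44 = 196 - 176 = 20,  λ = (14 ± √20)/2 = (14 ± 4.4721)/2 ≈ 9.2361 or 4.7639.
  Sorted: λ_1 = 9.2361,  λ_2 = 4.7639,  λ_3 = 2  (check: sum = 16 = tr ✓).

Step 4 — unit eigenvector for λ_1 ≈ 9.2361: v spans the null space of (Sigma - λ_1 I), whose rows are
  r_1 = (-2.2361, 2, -1),  r_2 = (2, -3.2361, -2),  r_3 = (-1, -2, -6.2361).
  v is orthogonal to every row, so take v ∝ r_1 × r_2 = ((2)·(-2) - (-1)·(-3.2361), (-1)·(2) - (-2.2361)·(-2), (-2.2361)·(-3.2361) - (2)·(2)) ≈ (-7.2361, -6.4721, 3.2361).
  Rescale (multiply by -1 so the first nonzero entry is positive): u = (7.2361, 6.4721, -3.2361).
  ||u|| = √((7.2361)² + (6.4721)² + (-3.2361)²) = √(104.7214) ≈ 10.2333,  v_1 = u/||u|| ≈ (0.7071, 0.6325, -0.3162) (||v_1|| = 1).

λ_1 = 9.2361,  λ_2 = 4.7639,  λ_3 = 2;  v_1 ≈ (0.7071, 0.6325, -0.3162)


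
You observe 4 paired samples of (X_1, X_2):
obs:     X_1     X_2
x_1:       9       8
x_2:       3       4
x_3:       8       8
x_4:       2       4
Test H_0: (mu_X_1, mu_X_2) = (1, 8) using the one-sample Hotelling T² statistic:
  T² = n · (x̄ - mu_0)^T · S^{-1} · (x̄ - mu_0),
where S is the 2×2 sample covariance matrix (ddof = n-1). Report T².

Step 1 — sample mean vector:
  mean(X_1) = (9 + 3 + 8 + 2) / 4 = 22/4 = 5.5
  mean(X_2) = (8 + 4 + 8 + 4) / 4 = 24/4 = 6
  x̄ = (5.5, 6),  deviation x̄ - mu_0 = (5.5, 6) - (1, 8) = (4.5, -2).

Step 2 — sample covariance matrix, S[i,j] = (1/(n-1)) · Σ_k (x_{k,i} - mean_i) · (x_{k,j} - mean_j), divisor n-1 = 3:
  S[X_1,X_1] = ((3.5)·(3.5) + (-2.5)·(-2.5) + (2.5)·(2.5) + (-3.5)·(-3.5)) / 3 = 37/3 = 12.3333
  S[X_1,X_2] = ((3.5)·(2) + (-2.5)·(-2) + (2.5)·(2) + (-3.5)·(-2)) / 3 = 24/3 = 8
  S[X_2,X_2] = ((2)·(2) + (-2)·(-2) + (2)·(2) + (-2)·(-2)) / 3 = 16/3 = 5.3333
  S = [[12.3333, 8],
 [8, 5.3333]].

Step 3 — invert S. det(S) = 12.3333·5.3333 - (8)² = 1.7778.
  S^{-1} = (1/det) · [[d, -b], [-b, a]] = [[3, -4.5],
 [-4.5, 6.9375]].

Step 4 — quadratic form (x̄ - mu_0)^T · S^{-1} · (x̄ - mu_0):
  S^{-1} · (x̄ - mu_0) = (22.5, -34.125),
  (x̄ - mu_0)^T · [...] = (4.5)·(22.5) + (-2)·(-34.125) = 169.5.

Step 5 — scale by n: T² = 4 · 169.5 = 678.

T² ≈ 678


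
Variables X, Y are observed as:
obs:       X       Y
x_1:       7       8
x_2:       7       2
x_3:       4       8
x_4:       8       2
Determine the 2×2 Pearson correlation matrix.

Step 1 — column means:
  mean(X) = (7 + 7 + 4 + 8) / 4 = 26/4 = 6.5
  mean(Y) = (8 + 2 + 8 + 2) / 4 = 20/4 = 5

Step 2 — sample variances and covariances s[i,j] = (1/(n-1)) · Σ_k (x_{k,i} - mean_i) · (x_{k,j} - mean_j), with n-1 = 3:
  s[X,X] = ((0.5)·(0.5) + (0.5)·(0.5) + (-2.5)·(-2.5) + (1.5)·(1.5)) / 3 = 9/3 = 3
  s[X,Y] = ((0.5)·(3) + (0.5)·(-3) + (-2.5)·(3) + (1.5)·(-3)) / 3 = -12/3 = -4
  s[Y,Y] = ((3)·(3) + (-3)·(-3) + (3)·(3) + (-3)·(-3)) / 3 = 36/3 = 12
  Sample standard deviations s_i = √(s[i,i]):
  s(X) = √(3) = 1.7321
  s(Y) = √(12) = 3.4641

Step 3 — r_{ij} = s_{ij} / (s_i · s_j):
  r[X,X] = 1 (diagonal).
  r[X,Y] = -4 / (1.7321 · 3.4641) = -4 / 6 = -0.6667
  r[Y,Y] = 1 (diagonal).

R is symmetric with unit diagonal. Assembling:

R = [[1, -0.6667],
 [-0.6667, 1]]


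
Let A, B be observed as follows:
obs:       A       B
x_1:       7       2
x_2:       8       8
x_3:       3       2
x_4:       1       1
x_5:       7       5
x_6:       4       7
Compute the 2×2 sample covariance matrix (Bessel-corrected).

Step 1 — column means:
  mean(A) = (7 + 8 + 3 + 1 + 7 + 4) / 6 = 30/6 = 5
  mean(B) = (2 + 8 + 2 + 1 + 5 + 7) / 6 = 25/6 = 4.1667

Step 2 — sample covariance S[i,j] = (1/(n-1)) · Σ_k (x_{k,i} - mean_i) · (x_{k,j} - mean_j), with n-1 = 5.
  S[A,A] = ((2)·(2) + (3)·(3) + (-2)·(-2) + (-4)·(-4) + (2)·(2) + (-1)·(-1)) / 5 = 38/5 = 7.6
  S[A,B] = ((2)·(-2.1667) + (3)·(3.8333) + (-2)·(-2.1667) + (-4)·(-3.1667) + (2)·(0.8333) + (-1)·(2.8333)) / 5 = 23/5 = 4.6
  S[B,B] = ((-2.1667)·(-2.1667) + (3.8333)·(3.8333) + (-2.1667)·(-2.1667) + (-3.1667)·(-3.1667) + (0.8333)·(0.8333) + (2.8333)·(2.8333)) / 5 = 42.8333/5 = 8.5667

S is symmetric (S[j,i] = S[i,j]). Assembling:

S = [[7.6, 4.6],
 [4.6, 8.5667]]


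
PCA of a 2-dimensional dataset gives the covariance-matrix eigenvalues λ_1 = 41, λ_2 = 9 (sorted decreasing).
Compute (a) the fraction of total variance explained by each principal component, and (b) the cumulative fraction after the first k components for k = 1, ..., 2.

Step 1 — total variance = trace(Sigma) = Σ λ_i = 41 + 9 = 50.

Step 2 — fraction explained by component i = λ_i / Σ λ:
  PC1: 41/50 = 0.82
  PC2: 9/50 = 0.18

Step 3 — cumulative fraction after k components = (λ_1 + ... + λ_k) / Σ λ:
  k = 1: 41/50 = 0.82
  k = 2: (41 + 9)/50 = 50/50 = 1

Summary (fraction, with percent):

explained: PC1 0.82 (82%), PC2 0.18 (18%);  cumulative: 0.82, 1


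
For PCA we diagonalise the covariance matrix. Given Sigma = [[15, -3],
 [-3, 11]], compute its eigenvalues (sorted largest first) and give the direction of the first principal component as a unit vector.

Step 1 — characteristic polynomial of 2×2 Sigma:
  det(Sigma - λI) = λ² - trace · λ + det = 0.
  trace = 15 + 11 = 26, det = 15·11 - (-3)² = 156.
Step 2 — discriminant:
  Δ = trace² - 4·det = 676 - 624 = 52.
Step 3 — eigenvalues:
  λ = (trace ± √Δ)/2 = (26 ± 7.2111)/2,
  λ_1 = 16.6056,  λ_2 = 9.3944.

Step 4 — unit eigenvector for λ_1: solve (Sigma - λ_1 I)v = 0. First row:
  (15 - 16.6056)·v_x + (-3)·v_y = 0, i.e. (-1.6056)·v_x + (-3)·v_y = 0,
  so v ∝ (b, λ_1 - a) = (-3, 1.6056); multiply by -1 so the first entry is positive: u = (3, -1.6056).
  ||u|| = √((3)² + (-1.6056)²) = √(11.5778) ≈ 3.4026,
  v_1 = u/||u|| ≈ (0.8817, -0.4719) (||v_1|| = 1).

λ_1 = 16.6056,  λ_2 = 9.3944;  v_1 ≈ (0.8817, -0.4719)


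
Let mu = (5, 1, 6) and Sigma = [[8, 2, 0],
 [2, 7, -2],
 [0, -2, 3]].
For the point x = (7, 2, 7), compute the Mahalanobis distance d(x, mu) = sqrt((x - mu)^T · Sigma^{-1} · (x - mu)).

Step 1 — centre the observation: (x - mu) = (2, 1, 1).

Step 2 — invert Sigma (cofactor / det for 3×3, or solve directly):
  Sigma^{-1} = [[0.1371, -0.0484, -0.0323],
 [-0.0484, 0.1935, 0.129],
 [-0.0323, 0.129, 0.4194]].

Step 3 — form the quadratic (x - mu)^T · Sigma^{-1} · (x - mu):
  Sigma^{-1} · (x - mu) = (0.1935, 0.2258, 0.4839).
  (x - mu)^T · [Sigma^{-1} · (x - mu)] = (2)·(0.1935) + (1)·(0.2258) + (1)·(0.4839) = 1.0968.

Step 4 — take square root: d = √(1.0968) ≈ 1.0473.

d(x, mu) = √(1.0968) ≈ 1.0473


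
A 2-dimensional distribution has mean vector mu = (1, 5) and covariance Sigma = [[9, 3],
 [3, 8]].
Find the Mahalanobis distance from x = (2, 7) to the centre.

Step 1 — centre the observation: (x - mu) = (1, 2).

Step 2 — invert Sigma. det(Sigma) = 9·8 - (3)² = 63.
  Sigma^{-1} = (1/det) · [[d, -b], [-b, a]] = [[0.127, -0.0476],
 [-0.0476, 0.1429]].

Step 3 — form the quadratic (x - mu)^T · Sigma^{-1} · (x - mu):
  Sigma^{-1} · (x - mu) = (0.0317, 0.2381).
  (x - mu)^T · [Sigma^{-1} · (x - mu)] = (1)·(0.0317) + (2)·(0.2381) = 0.5079.

Step 4 — take square root: d = √(0.5079) ≈ 0.7127.

d(x, mu) = √(0.5079) ≈ 0.7127


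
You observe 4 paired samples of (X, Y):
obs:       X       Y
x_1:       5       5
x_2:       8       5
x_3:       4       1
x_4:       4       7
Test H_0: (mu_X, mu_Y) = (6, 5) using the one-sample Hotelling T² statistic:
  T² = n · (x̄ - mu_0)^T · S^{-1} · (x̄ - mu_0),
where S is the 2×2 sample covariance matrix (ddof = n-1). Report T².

Step 1 — sample mean vector:
  mean(X) = (5 + 8 + 4 + 4) / 4 = 21/4 = 5.25
  mean(Y) = (5 + 5 + 1 + 7) / 4 = 18/4 = 4.5
  x̄ = (5.25, 4.5),  deviation x̄ - mu_0 = (5.25, 4.5) - (6, 5) = (-0.75, -0.5).

Step 2 — sample covariance matrix, S[i,j] = (1/(n-1)) · Σ_k (x_{k,i} - mean_i) · (x_{k,j} - mean_j), divisor n-1 = 3:
  S[X,X] = ((-0.25)·(-0.25) + (2.75)·(2.75) + (-1.25)·(-1.25) + (-1.25)·(-1.25)) / 3 = 10.75/3 = 3.5833
  S[X,Y] = ((-0.25)·(0.5) + (2.75)·(0.5) + (-1.25)·(-3.5) + (-1.25)·(2.5)) / 3 = 2.5/3 = 0.8333
  S[Y,Y] = ((0.5)·(0.5) + (0.5)·(0.5) + (-3.5)·(-3.5) + (2.5)·(2.5)) / 3 = 19/3 = 6.3333
  S = [[3.5833, 0.8333],
 [0.8333, 6.3333]].

Step 3 — invert S. det(S) = 3.5833·6.3333 - (0.8333)² = 22.
  S^{-1} = (1/det) · [[d, -b], [-b, a]] = [[0.2879, -0.0379],
 [-0.0379, 0.1629]].

Step 4 — quadratic form (x̄ - mu_0)^T · S^{-1} · (x̄ - mu_0):
  S^{-1} · (x̄ - mu_0) = (-0.197, -0.053),
  (x̄ - mu_0)^T · [...] = (-0.75)·(-0.197) + (-0.5)·(-0.053) = 0.1742.

Step 5 — scale by n: T² = 4 · 0.1742 = 0.697.

T² ≈ 0.697


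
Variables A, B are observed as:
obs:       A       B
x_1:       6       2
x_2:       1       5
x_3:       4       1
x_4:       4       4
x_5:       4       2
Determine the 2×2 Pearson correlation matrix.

Step 1 — column means:
  mean(A) = (6 + 1 + 4 + 4 + 4) / 5 = 19/5 = 3.8
  mean(B) = (2 + 5 + 1 + 4 + 2) / 5 = 14/5 = 2.8

Step 2 — sample variances and covariances s[i,j] = (1/(n-1)) · Σ_k (x_{k,i} - mean_i) · (x_{k,j} - mean_j), with n-1 = 4:
  s[A,A] = ((2.2)·(2.2) + (-2.8)·(-2.8) + (0.2)·(0.2) + (0.2)·(0.2) + (0.2)·(0.2)) / 4 = 12.8/4 = 3.2
  s[A,B] = ((2.2)·(-0.8) + (-2.8)·(2.2) + (0.2)·(-1.8) + (0.2)·(1.2) + (0.2)·(-0.8)) / 4 = -8.2/4 = -2.05
  s[B,B] = ((-0.8)·(-0.8) + (2.2)·(2.2) + (-1.8)·(-1.8) + (1.2)·(1.2) + (-0.8)·(-0.8)) / 4 = 10.8/4 = 2.7
  Sample standard deviations s_i = √(s[i,i]):
  s(A) = √(3.2) = 1.7889
  s(B) = √(2.7) = 1.6432

Step 3 — r_{ij} = s_{ij} / (s_i · s_j):
  r[A,A] = 1 (diagonal).
  r[A,B] = -2.05 / (1.7889 · 1.6432) = -2.05 / 2.9394 = -0.6974
  r[B,B] = 1 (diagonal).

R is symmetric with unit diagonal. Assembling:

R = [[1, -0.6974],
 [-0.6974, 1]]


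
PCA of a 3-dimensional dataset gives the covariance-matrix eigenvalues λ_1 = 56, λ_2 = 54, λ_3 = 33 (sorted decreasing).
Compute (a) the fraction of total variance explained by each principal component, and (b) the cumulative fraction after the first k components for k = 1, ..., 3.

Step 1 — total variance = trace(Sigma) = Σ λ_i = 56 + 54 + 33 = 143.

Step 2 — fraction explained by component i = λ_i / Σ λ:
  PC1: 56/143 = 0.3916
  PC2: 54/143 = 0.3776
  PC3: 33/143 = 0.2308

Step 3 — cumulative fraction after k components = (λ_1 + ... + λ_k) / Σ λ:
  k = 1: 56/143 = 0.3916
  k = 2: (56 + 54)/143 = 110/143 = 0.7692
  k = 3: (56 + 54 + 33)/143 = 143/143 = 1

Summary (fraction, with percent):

explained: PC1 0.3916 (39.16%), PC2 0.3776 (37.76%), PC3 0.2308 (23.08%);  cumulative: 0.3916, 0.7692, 1


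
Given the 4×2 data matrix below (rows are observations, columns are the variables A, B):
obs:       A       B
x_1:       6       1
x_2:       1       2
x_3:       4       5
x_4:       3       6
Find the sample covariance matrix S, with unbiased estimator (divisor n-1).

Step 1 — column means:
  mean(A) = (6 + 1 + 4 + 3) / 4 = 14/4 = 3.5
  mean(B) = (1 + 2 + 5 + 6) / 4 = 14/4 = 3.5

Step 2 — sample covariance S[i,j] = (1/(n-1)) · Σ_k (x_{k,i} - mean_i) · (x_{k,j} - mean_j), with n-1 = 3.
  S[A,A] = ((2.5)·(2.5) + (-2.5)·(-2.5) + (0.5)·(0.5) + (-0.5)·(-0.5)) / 3 = 13/3 = 4.3333
  S[A,B] = ((2.5)·(-2.5) + (-2.5)·(-1.5) + (0.5)·(1.5) + (-0.5)·(2.5)) / 3 = -3/3 = -1
  S[B,B] = ((-2.5)·(-2.5) + (-1.5)·(-1.5) + (1.5)·(1.5) + (2.5)·(2.5)) / 3 = 17/3 = 5.6667

S is symmetric (S[j,i] = S[i,j]). Assembling:

S = [[4.3333, -1],
 [-1, 5.6667]]


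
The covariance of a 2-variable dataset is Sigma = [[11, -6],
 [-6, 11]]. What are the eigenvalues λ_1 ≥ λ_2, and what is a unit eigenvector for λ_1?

Step 1 — characteristic polynomial of 2×2 Sigma:
  det(Sigma - λI) = λ² - trace · λ + det = 0.
  trace = 11 + 11 = 22, det = 11·11 - (-6)² = 85.
Step 2 — discriminant:
  Δ = trace² - 4·det = 484 - 340 = 144.
Step 3 — eigenvalues:
  λ = (trace ± √Δ)/2 = (22 ± 12)/2,
  λ_1 = 17,  λ_2 = 5.

Step 4 — unit eigenvector for λ_1: solve (Sigma - λ_1 I)v = 0. First row:
  (11 - 17)·v_x + (-6)·v_y = 0, i.e. (-6)·v_x + (-6)·v_y = 0,
  so v ∝ (b, λ_1 - a) = (-6, 6); multiply by -1 so the first entry is positive: u = (6, -6).
  ||u|| = √((6)² + (-6)²) = √(72) ≈ 8.4853,
  v_1 = u/||u|| ≈ (0.7071, -0.7071) (||v_1|| = 1).

λ_1 = 17,  λ_2 = 5;  v_1 ≈ (0.7071, -0.7071)


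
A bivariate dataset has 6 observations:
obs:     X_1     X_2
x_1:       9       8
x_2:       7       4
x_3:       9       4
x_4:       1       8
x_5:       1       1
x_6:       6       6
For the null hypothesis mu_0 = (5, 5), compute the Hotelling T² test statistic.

Step 1 — sample mean vector:
  mean(X_1) = (9 + 7 + 9 + 1 + 1 + 6) / 6 = 33/6 = 5.5
  mean(X_2) = (8 + 4 + 4 + 8 + 1 + 6) / 6 = 31/6 = 5.1667
  x̄ = (5.5, 5.1667),  deviation x̄ - mu_0 = (5.5, 5.1667) - (5, 5) = (0.5, 0.1667).

Step 2 — sample covariance matrix, S[i,j] = (1/(n-1)) · Σ_k (x_{k,i} - mean_i) · (x_{k,j} - mean_j), divisor n-1 = 5:
  S[X_1,X_1] = ((3.5)·(3.5) + (1.5)·(1.5) + (3.5)·(3.5) + (-4.5)·(-4.5) + (-4.5)·(-4.5) + (0.5)·(0.5)) / 5 = 67.5/5 = 13.5
  S[X_1,X_2] = ((3.5)·(2.8333) + (1.5)·(-1.1667) + (3.5)·(-1.1667) + (-4.5)·(2.8333) + (-4.5)·(-4.1667) + (0.5)·(0.8333)) / 5 = 10.5/5 = 2.1
  S[X_2,X_2] = ((2.8333)·(2.8333) + (-1.1667)·(-1.1667) + (-1.1667)·(-1.1667) + (2.8333)·(2.8333) + (-4.1667)·(-4.1667) + (0.8333)·(0.8333)) / 5 = 36.8333/5 = 7.3667
  S = [[13.5, 2.1],
 [2.1, 7.3667]].

Step 3 — invert S. det(S) = 13.5·7.3667 - (2.1)² = 95.04.
  S^{-1} = (1/det) · [[d, -b], [-b, a]] = [[0.0775, -0.0221],
 [-0.0221, 0.142]].

Step 4 — quadratic form (x̄ - mu_0)^T · S^{-1} · (x̄ - mu_0):
  S^{-1} · (x̄ - mu_0) = (0.0351, 0.0126),
  (x̄ - mu_0)^T · [...] = (0.5)·(0.0351) + (0.1667)·(0.0126) = 0.0196.

Step 5 — scale by n: T² = 6 · 0.0196 = 0.1178.

T² ≈ 0.1178


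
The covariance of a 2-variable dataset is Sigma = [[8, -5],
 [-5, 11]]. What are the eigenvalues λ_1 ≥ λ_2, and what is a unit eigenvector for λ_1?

Step 1 — characteristic polynomial of 2×2 Sigma:
  det(Sigma - λI) = λ² - trace · λ + det = 0.
  trace = 8 + 11 = 19, det = 8·11 - (-5)² = 63.
Step 2 — discriminant:
  Δ = trace² - 4·det = 361 - 252 = 109.
Step 3 — eigenvalues:
  λ = (trace ± √Δ)/2 = (19 ± 10.4403)/2,
  λ_1 = 14.7202,  λ_2 = 4.2798.

Step 4 — unit eigenvector for λ_1: solve (Sigma - λ_1 I)v = 0. First row:
  (8 - 14.7202)·v_x + (-5)·v_y = 0, i.e. (-6.7202)·v_x + (-5)·v_y = 0,
  so v ∝ (b, λ_1 - a) = (-5, 6.7202); multiply by -1 so the first entry is positive: u = (5, -6.7202).
  ||u|| = √((5)² + (-6.7202)²) = √(70.1605) ≈ 8.3762,
  v_1 = u/||u|| ≈ (0.5969, -0.8023) (||v_1|| = 1).

λ_1 = 14.7202,  λ_2 = 4.2798;  v_1 ≈ (0.5969, -0.8023)
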